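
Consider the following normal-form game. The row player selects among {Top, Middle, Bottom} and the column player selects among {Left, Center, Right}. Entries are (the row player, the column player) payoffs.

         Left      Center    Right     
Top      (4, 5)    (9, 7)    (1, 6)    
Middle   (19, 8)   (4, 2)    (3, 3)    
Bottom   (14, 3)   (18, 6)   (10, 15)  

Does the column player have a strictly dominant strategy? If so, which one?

Check whether one of the column player's strategies beats all alternatives regardless of what the opponent does.
Left is not dominant: against Top, Center gives 7 > 5.
Center is not dominant: against Middle, Left gives 8 > 2.
Right is not dominant: against Top, Center gives 7 > 6.
No single strategy is best against every opponent action.

None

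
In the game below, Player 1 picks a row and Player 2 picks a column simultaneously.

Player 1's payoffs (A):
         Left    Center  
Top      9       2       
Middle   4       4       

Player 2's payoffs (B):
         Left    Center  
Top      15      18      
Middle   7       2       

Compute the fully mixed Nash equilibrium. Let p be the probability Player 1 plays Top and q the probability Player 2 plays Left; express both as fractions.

p = 5/8, q = 2/7

Each player's mixing probability is pinned down by making the *other* player indifferent.
Player 2 indifferent between Left and Center: p·15 + (1−p)·7 = p·18 + (1−p)·2 ⟹ 7 + 8p = 2 + 16p ⟹ p = 5/8.
Player 1 indifferent between Top and Middle: q·9 + (1−q)·2 = q·4 + (1−q)·4 ⟹ 2 + 7q = 4 + 0q ⟹ q = 2/7.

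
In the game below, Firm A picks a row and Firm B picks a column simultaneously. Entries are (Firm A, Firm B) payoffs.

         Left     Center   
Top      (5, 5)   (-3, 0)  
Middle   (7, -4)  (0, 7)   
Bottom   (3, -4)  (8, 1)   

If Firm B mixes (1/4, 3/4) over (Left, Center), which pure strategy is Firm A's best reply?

Bottom

Compute Firm A's expected payoff from each pure strategy against the given mix.
Top: (1/4)·5 + (3/4)·(-3) = -1
Middle: (1/4)·7 + (3/4)·0 = 7/4
Bottom: (1/4)·3 + (3/4)·8 = 27/4
Highest expected payoff is 27/4, from Bottom.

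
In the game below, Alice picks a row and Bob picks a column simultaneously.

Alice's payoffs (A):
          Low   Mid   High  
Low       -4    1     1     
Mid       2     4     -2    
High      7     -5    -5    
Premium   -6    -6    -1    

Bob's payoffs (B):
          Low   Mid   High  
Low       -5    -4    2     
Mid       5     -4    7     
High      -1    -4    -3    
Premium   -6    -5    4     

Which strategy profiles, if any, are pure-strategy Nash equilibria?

(Low, High) and (High, Low)

Find each player's best response to every opponent strategy; NE are the intersections.
Alice's best responses — vs Low: High (payoff 7); vs Mid: Mid (payoff 4); vs High: Low (payoff 1).
Bob's best responses — vs Low: High (payoff 2); vs Mid: High (payoff 7); vs High: Low (payoff -1); vs Premium: High (payoff 4).
Mutual best responses occur at (Low, High) and (High, Low); at each, neither player gains by switching.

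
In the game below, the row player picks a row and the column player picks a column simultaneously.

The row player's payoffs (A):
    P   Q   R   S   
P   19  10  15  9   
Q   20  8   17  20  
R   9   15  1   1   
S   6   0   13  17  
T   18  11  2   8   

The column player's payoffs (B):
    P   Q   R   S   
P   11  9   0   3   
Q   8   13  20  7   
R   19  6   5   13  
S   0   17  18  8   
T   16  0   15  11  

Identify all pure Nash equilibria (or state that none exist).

(Q, R)

Find each player's best response to every opponent strategy; NE are the intersections.
The row player's best responses — vs P: Q (payoff 20); vs Q: R (payoff 15); vs R: Q (payoff 17); vs S: Q (payoff 20).
The column player's best responses — vs P: P (payoff 11); vs Q: R (payoff 20); vs R: P (payoff 19); vs S: R (payoff 18); vs T: P (payoff 16).
The only mutual best response is (Q, R); neither player gains by switching there.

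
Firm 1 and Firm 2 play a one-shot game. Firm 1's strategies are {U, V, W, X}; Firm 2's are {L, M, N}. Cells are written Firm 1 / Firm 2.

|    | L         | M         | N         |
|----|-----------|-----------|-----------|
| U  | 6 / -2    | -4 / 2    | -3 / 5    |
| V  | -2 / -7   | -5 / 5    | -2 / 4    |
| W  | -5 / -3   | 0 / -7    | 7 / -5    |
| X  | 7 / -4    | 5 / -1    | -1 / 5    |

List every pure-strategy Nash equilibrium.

No pure-strategy Nash equilibrium

Check mutual best responses: a cell is a NE iff neither player can gain by unilaterally deviating.
Firm 1's best responses — vs L: X (payoff 7); vs M: X (payoff 5); vs N: W (payoff 7).
Firm 2's best responses — vs U: N (payoff 5); vs V: M (payoff 5); vs W: L (payoff -3); vs X: N (payoff 5).
No cell has both players best-responding. For instance, Firm 1's best reply to L is X, but against X Firm 2 prefers N over L.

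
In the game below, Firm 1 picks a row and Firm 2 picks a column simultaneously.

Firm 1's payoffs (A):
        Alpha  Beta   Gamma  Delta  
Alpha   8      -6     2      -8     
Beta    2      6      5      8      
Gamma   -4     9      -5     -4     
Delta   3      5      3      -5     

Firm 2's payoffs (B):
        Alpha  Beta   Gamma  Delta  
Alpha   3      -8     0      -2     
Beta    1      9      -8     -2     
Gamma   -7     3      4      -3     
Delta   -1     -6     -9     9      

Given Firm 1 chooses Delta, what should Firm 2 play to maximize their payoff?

Delta

With Firm 1 fixed at Delta, Firm 2's payoffs are: Alpha → -1, Beta → -6, Gamma → -9, Delta → 9.
The maximum is 9, achieved by Delta.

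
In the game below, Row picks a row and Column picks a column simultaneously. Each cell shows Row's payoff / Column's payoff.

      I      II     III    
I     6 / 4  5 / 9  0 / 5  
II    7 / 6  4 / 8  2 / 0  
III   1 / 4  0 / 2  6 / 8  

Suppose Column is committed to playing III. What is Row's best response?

With Column fixed at III, Row's payoffs are: I → 0, II → 2, III → 6.
The maximum is 6, achieved by III.

III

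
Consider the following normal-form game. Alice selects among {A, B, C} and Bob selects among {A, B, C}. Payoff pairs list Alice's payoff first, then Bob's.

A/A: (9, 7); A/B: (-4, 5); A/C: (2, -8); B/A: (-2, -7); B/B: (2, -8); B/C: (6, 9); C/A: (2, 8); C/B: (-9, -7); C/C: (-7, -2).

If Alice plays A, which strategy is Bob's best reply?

A

With Alice fixed at A, Bob's payoffs are: A → 7, B → 5, C → -8.
The maximum is 7, achieved by A.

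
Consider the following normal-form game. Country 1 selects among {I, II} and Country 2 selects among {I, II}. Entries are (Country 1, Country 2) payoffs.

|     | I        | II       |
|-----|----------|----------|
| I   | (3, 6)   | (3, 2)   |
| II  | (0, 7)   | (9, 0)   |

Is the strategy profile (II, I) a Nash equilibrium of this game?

Holding Country 2 at I: Country 1 gets 0 from II but could get 3 by switching to I. Country 1 has a profitable deviation.

No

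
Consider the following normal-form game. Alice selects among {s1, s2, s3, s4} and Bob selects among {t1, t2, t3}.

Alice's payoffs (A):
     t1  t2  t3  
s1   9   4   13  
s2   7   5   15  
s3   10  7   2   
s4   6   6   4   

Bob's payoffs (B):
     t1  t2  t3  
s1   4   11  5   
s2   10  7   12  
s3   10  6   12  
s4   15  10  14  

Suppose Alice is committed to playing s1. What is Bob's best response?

t2

With Alice fixed at s1, Bob's payoffs are: t1 → 4, t2 → 11, t3 → 5.
The maximum is 11, achieved by t2.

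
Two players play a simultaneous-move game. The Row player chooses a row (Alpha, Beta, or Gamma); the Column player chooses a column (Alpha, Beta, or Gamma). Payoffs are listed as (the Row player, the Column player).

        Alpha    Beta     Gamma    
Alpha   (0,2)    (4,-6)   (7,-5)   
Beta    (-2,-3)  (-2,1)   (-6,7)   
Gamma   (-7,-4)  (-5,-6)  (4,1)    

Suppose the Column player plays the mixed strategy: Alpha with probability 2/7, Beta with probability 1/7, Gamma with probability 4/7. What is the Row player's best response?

Alpha

Compute the Row player's expected payoff from each pure strategy against the given mix.
Alpha: (2/7)·0 + (1/7)·4 + (4/7)·7 = 32/7
Beta: (2/7)·(-2) + (1/7)·(-2) + (4/7)·(-6) = -30/7
Gamma: (2/7)·(-7) + (1/7)·(-5) + (4/7)·4 = -3/7
Highest expected payoff is 32/7, from Alpha.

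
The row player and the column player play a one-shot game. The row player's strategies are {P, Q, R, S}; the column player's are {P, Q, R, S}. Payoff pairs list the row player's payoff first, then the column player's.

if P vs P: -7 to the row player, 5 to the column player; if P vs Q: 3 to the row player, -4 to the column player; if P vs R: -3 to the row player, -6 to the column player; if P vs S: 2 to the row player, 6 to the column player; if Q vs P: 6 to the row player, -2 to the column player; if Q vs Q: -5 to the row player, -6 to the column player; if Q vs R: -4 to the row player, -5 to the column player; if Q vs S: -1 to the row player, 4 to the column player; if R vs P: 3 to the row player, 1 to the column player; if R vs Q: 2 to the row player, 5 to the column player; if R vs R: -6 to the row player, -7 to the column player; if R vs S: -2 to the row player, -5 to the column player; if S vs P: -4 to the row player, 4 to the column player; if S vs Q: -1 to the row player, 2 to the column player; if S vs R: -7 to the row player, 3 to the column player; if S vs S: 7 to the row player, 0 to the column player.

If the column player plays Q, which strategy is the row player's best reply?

With the column player fixed at Q, the row player's payoffs are: P → 3, Q → -5, R → 2, S → -1.
The maximum is 3, achieved by P.

P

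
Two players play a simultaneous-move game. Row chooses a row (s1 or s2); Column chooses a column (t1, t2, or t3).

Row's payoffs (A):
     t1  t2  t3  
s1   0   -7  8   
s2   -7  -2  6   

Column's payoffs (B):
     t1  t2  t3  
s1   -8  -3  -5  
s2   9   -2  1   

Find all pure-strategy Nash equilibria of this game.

Check mutual best responses: a cell is a NE iff neither player can gain by unilaterally deviating.
Row's best responses — vs t1: s1 (payoff 0); vs t2: s2 (payoff -2); vs t3: s1 (payoff 8).
Column's best responses — vs s1: t2 (payoff -3); vs s2: t1 (payoff 9).
No cell has both players best-responding. For instance, Row's best reply to t2 is s2, but against s2 Column prefers t1 over t2.

There is no pure-strategy Nash equilibrium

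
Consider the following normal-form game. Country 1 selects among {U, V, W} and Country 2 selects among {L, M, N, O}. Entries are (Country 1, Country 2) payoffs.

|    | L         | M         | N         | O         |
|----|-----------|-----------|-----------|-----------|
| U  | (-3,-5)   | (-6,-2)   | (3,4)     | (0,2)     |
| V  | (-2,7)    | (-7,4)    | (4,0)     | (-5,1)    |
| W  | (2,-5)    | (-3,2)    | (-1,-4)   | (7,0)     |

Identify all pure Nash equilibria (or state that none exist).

A profile is a Nash equilibrium when each player is best-responding to the other.
Country 1's best responses — vs L: W (payoff 2); vs M: W (payoff -3); vs N: V (payoff 4); vs O: W (payoff 7).
Country 2's best responses — vs U: N (payoff 4); vs V: L (payoff 7); vs W: M (payoff 2).
The only mutual best response is (W, M); neither player gains by switching there.

(W, M)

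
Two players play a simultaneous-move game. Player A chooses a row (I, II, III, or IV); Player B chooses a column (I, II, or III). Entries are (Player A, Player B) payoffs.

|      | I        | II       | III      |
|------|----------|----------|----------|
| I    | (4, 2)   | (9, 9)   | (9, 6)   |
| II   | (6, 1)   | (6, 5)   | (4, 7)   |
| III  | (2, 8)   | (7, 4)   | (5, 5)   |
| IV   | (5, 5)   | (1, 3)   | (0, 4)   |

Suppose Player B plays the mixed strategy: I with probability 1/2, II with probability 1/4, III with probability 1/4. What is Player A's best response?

I

Player A's best reply maximizes expected payoff against the mix.
I: (1/2)·4 + (1/4)·9 + (1/4)·9 = 13/2
II: (1/2)·6 + (1/4)·6 + (1/4)·4 = 11/2
III: (1/2)·2 + (1/4)·7 + (1/4)·5 = 4
IV: (1/2)·5 + (1/4)·1 + (1/4)·0 = 11/4
Highest expected payoff is 13/2, from I.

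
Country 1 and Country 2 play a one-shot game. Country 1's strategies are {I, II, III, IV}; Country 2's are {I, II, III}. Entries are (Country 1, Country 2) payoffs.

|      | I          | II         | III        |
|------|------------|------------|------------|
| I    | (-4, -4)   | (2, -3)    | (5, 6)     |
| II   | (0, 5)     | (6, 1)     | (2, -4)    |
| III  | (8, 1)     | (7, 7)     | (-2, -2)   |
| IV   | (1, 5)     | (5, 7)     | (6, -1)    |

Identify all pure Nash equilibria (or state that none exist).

Find each player's best response to every opponent strategy; NE are the intersections.
Country 1's best responses — vs I: III (payoff 8); vs II: III (payoff 7); vs III: IV (payoff 6).
Country 2's best responses — vs I: III (payoff 6); vs II: I (payoff 5); vs III: II (payoff 7); vs IV: II (payoff 7).
The only mutual best response is (III, II); neither player gains by switching there.

(III, II)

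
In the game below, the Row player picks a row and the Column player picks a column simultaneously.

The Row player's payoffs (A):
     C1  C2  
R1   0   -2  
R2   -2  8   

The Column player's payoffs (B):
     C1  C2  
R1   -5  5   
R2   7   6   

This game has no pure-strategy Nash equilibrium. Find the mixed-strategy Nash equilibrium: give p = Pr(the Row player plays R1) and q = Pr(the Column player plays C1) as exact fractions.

p = 1/11, q = 5/6

In a mixed NE each player is indifferent between their pure strategies, so the opponent's mix sets the indifference.
The Column player indifferent between C1 and C2: p·(-5) + (1−p)·7 = p·5 + (1−p)·6 ⟹ 7 + (-12)p = 6 + (-1)p ⟹ p = 1/11.
The Row player indifferent between R1 and R2: q·0 + (1−q)·(-2) = q·(-2) + (1−q)·8 ⟹ (-2) + 2q = 8 + (-10)q ⟹ q = 5/6.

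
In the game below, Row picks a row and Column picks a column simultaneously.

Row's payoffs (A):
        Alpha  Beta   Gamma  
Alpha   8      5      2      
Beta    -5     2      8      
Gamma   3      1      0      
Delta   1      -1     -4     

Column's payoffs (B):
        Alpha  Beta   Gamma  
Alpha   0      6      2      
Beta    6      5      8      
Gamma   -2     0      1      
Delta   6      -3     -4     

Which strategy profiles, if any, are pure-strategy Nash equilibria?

(Alpha, Beta) and (Beta, Gamma)

Find each player's best response to every opponent strategy; NE are the intersections.
Row's best responses — vs Alpha: Alpha (payoff 8); vs Beta: Alpha (payoff 5); vs Gamma: Beta (payoff 8).
Column's best responses — vs Alpha: Beta (payoff 6); vs Beta: Gamma (payoff 8); vs Gamma: Gamma (payoff 1); vs Delta: Alpha (payoff 6).
Mutual best responses occur at (Alpha, Beta) and (Beta, Gamma); at each, neither player gains by switching.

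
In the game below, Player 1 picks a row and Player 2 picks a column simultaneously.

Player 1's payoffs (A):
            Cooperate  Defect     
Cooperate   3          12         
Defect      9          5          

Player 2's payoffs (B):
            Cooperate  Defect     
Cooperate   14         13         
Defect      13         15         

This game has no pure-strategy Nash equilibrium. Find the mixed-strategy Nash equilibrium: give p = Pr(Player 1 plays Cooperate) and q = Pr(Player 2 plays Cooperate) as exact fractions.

p = 2/3, q = 7/13

In a mixed NE each player is indifferent between their pure strategies, so the opponent's mix sets the indifference.
Player 2 indifferent between Cooperate and Defect: p·14 + (1−p)·13 = p·13 + (1−p)·15 ⟹ 13 + 1p = 15 + (-2)p ⟹ p = 2/3.
Player 1 indifferent between Cooperate and Defect: q·3 + (1−q)·12 = q·9 + (1−q)·5 ⟹ 12 + (-9)q = 5 + 4q ⟹ q = 7/13.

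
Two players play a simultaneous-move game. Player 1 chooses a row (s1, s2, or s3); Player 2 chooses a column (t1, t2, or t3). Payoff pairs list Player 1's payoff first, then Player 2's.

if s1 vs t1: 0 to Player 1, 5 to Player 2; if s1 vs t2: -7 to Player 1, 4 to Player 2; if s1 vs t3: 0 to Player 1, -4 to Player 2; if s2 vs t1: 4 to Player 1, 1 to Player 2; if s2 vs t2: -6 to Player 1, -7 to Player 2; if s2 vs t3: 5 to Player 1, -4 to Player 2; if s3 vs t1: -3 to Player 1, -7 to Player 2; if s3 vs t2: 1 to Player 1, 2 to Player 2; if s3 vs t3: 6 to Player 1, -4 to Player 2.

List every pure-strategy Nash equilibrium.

Find each player's best response to every opponent strategy; NE are the intersections.
Player 1's best responses — vs t1: s2 (payoff 4); vs t2: s3 (payoff 1); vs t3: s3 (payoff 6).
Player 2's best responses — vs s1: t1 (payoff 5); vs s2: t1 (payoff 1); vs s3: t2 (payoff 2).
Mutual best responses occur at (s2, t1) and (s3, t2); at each, neither player gains by switching.

(s2, t1) and (s3, t2)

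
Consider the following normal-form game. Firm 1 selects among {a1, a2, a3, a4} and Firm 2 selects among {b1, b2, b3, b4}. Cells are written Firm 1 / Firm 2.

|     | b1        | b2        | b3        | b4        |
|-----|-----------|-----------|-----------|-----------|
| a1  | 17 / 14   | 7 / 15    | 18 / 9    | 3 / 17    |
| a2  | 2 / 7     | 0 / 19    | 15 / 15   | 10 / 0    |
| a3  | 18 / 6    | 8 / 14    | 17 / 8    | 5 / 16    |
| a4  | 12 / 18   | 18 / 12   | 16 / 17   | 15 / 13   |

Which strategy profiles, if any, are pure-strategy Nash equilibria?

No pure-strategy Nash equilibrium

Find each player's best response to every opponent strategy; NE are the intersections.
Firm 1's best responses — vs b1: a3 (payoff 18); vs b2: a4 (payoff 18); vs b3: a1 (payoff 18); vs b4: a4 (payoff 15).
Firm 2's best responses — vs a1: b4 (payoff 17); vs a2: b2 (payoff 19); vs a3: b4 (payoff 16); vs a4: b1 (payoff 18).
No cell has both players best-responding. For instance, Firm 1's best reply to b4 is a4, but against a4 Firm 2 prefers b1 over b4.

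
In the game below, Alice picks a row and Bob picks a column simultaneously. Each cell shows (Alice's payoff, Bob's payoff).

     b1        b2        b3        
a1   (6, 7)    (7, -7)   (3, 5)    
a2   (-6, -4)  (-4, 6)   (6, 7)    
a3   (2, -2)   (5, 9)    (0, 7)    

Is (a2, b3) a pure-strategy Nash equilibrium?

Yes

Holding Bob at b3: Alice gets 6 from a2, versus 3 from a1, 0 from a3. No profitable deviation for Alice.
Holding Alice at a2: Bob gets 7 from b3, versus -4 from b1, 6 from b2. No profitable deviation for Bob either.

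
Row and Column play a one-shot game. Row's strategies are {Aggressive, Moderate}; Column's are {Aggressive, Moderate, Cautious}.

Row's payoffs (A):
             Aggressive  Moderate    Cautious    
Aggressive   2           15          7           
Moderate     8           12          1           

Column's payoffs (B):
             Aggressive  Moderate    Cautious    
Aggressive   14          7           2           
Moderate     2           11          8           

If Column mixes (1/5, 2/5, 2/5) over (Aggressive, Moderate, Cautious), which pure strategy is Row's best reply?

Aggressive

Row's best reply maximizes expected payoff against the mix.
Aggressive: (1/5)·2 + (2/5)·15 + (2/5)·7 = 46/5
Moderate: (1/5)·8 + (2/5)·12 + (2/5)·1 = 34/5
Highest expected payoff is 46/5, from Aggressive.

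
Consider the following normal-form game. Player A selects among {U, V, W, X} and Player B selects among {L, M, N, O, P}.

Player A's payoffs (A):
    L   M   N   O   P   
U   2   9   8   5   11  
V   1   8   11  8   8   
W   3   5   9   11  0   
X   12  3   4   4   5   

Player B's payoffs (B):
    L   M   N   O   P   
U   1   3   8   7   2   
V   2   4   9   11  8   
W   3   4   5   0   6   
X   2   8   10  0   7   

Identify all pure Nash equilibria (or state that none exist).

A profile is a Nash equilibrium when each player is best-responding to the other.
Player A's best responses — vs L: X (payoff 12); vs M: U (payoff 9); vs N: V (payoff 11); vs O: W (payoff 11); vs P: U (payoff 11).
Player B's best responses — vs U: N (payoff 8); vs V: O (payoff 11); vs W: P (payoff 6); vs X: N (payoff 10).
No cell has both players best-responding. For instance, Player A's best reply to O is W, but against W Player B prefers P over O.

None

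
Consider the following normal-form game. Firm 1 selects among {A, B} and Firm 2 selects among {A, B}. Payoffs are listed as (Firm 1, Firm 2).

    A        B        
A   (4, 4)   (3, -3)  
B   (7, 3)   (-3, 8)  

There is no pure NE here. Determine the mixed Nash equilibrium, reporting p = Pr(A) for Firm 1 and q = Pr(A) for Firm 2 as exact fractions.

p = 5/12, q = 2/3

In a mixed NE each player is indifferent between their pure strategies, so the opponent's mix sets the indifference.
Firm 2 indifferent between A and B: p·4 + (1−p)·3 = p·(-3) + (1−p)·8 ⟹ 3 + 1p = 8 + (-11)p ⟹ p = 5/12.
Firm 1 indifferent between A and B: q·4 + (1−q)·3 = q·7 + (1−q)·(-3) ⟹ 3 + 1q = (-3) + 10q ⟹ q = 2/3.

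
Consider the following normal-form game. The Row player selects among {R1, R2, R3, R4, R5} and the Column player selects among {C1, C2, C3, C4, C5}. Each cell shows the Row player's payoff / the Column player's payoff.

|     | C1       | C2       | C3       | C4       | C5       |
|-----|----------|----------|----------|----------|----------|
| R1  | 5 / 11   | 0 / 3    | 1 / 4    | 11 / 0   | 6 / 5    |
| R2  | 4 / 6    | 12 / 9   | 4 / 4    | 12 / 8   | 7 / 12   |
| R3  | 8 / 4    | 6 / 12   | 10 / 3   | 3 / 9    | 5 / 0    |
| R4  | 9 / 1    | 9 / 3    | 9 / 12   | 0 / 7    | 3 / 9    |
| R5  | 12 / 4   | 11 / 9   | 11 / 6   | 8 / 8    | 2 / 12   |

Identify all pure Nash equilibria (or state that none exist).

(R2, C5)

A profile is a Nash equilibrium when each player is best-responding to the other.
The Row player's best responses — vs C1: R5 (payoff 12); vs C2: R2 (payoff 12); vs C3: R5 (payoff 11); vs C4: R2 (payoff 12); vs C5: R2 (payoff 7).
The Column player's best responses — vs R1: C1 (payoff 11); vs R2: C5 (payoff 12); vs R3: C2 (payoff 12); vs R4: C3 (payoff 12); vs R5: C5 (payoff 12).
The only mutual best response is (R2, C5); neither player gains by switching there.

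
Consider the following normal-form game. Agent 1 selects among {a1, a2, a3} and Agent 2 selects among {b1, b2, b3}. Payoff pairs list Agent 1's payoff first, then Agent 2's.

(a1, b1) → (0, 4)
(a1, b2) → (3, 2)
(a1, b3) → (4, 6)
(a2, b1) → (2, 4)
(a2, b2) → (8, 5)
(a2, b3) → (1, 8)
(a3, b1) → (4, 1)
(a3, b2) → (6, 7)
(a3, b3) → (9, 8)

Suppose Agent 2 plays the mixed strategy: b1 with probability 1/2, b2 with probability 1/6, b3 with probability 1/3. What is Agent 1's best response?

Agent 1's best reply maximizes expected payoff against the mix.
a1: (1/2)·0 + (1/6)·3 + (1/3)·4 = 11/6
a2: (1/2)·2 + (1/6)·8 + (1/3)·1 = 8/3
a3: (1/2)·4 + (1/6)·6 + (1/3)·9 = 6
Highest expected payoff is 6, from a3.

a3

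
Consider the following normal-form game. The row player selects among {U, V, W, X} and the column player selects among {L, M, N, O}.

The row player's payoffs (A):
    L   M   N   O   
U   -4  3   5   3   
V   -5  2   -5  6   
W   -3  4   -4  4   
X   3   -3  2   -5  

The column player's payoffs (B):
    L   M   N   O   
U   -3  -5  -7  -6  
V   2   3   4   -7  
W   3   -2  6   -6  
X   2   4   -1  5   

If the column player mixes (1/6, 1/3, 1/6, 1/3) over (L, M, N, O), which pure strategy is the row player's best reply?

Compute the row player's expected payoff from each pure strategy against the given mix.
U: (1/6)·(-4) + (1/3)·3 + (1/6)·5 + (1/3)·3 = 13/6
V: (1/6)·(-5) + (1/3)·2 + (1/6)·(-5) + (1/3)·6 = 1
W: (1/6)·(-3) + (1/3)·4 + (1/6)·(-4) + (1/3)·4 = 3/2
X: (1/6)·3 + (1/3)·(-3) + (1/6)·2 + (1/3)·(-5) = -11/6
Highest expected payoff is 13/6, from U.

U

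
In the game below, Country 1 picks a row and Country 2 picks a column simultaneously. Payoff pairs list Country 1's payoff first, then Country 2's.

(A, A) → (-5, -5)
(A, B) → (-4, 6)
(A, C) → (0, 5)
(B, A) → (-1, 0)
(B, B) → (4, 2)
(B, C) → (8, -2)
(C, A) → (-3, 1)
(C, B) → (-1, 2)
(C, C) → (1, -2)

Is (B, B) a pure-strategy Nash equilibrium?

Yes

Holding Country 2 at B: Country 1 gets 4 from B, versus -4 from A, -1 from C. No profitable deviation for Country 1.
Holding Country 1 at B: Country 2 gets 2 from B, versus 0 from A, -2 from C. No profitable deviation for Country 2 either.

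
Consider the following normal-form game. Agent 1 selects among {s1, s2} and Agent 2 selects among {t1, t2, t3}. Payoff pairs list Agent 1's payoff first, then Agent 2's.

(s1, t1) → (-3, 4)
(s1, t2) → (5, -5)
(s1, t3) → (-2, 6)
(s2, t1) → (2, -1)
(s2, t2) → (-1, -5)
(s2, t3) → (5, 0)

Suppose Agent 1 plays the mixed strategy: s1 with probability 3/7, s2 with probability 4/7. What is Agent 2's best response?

t3

Agent 2's best reply maximizes expected payoff against the mix.
t1: (3/7)·4 + (4/7)·(-1) = 8/7
t2: (3/7)·(-5) + (4/7)·(-5) = -5
t3: (3/7)·6 + (4/7)·0 = 18/7
Highest expected payoff is 18/7, from t3.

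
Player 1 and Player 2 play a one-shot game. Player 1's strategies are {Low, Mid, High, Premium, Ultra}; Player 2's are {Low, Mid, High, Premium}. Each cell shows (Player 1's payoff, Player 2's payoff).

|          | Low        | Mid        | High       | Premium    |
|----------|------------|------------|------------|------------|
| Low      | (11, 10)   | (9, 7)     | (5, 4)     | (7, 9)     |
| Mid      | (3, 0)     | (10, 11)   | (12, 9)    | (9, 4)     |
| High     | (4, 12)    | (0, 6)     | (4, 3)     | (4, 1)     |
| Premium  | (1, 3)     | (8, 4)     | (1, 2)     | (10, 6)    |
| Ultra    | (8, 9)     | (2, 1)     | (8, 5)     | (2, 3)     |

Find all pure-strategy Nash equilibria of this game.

(Low, Low), (Mid, Mid), and (Premium, Premium)

Check mutual best responses: a cell is a NE iff neither player can gain by unilaterally deviating.
Player 1's best responses — vs Low: Low (payoff 11); vs Mid: Mid (payoff 10); vs High: Mid (payoff 12); vs Premium: Premium (payoff 10).
Player 2's best responses — vs Low: Low (payoff 10); vs Mid: Mid (payoff 11); vs High: Low (payoff 12); vs Premium: Premium (payoff 6); vs Ultra: Low (payoff 9).
Mutual best responses occur at (Low, Low), (Mid, Mid), and (Premium, Premium); at each, neither player gains by switching.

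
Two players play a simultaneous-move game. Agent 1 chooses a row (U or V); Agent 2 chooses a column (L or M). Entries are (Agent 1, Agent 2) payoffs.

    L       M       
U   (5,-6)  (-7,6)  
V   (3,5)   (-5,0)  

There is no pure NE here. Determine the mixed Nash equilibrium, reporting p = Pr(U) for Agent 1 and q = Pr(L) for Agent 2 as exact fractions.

In a mixed NE each player is indifferent between their pure strategies, so the opponent's mix sets the indifference.
Agent 2 indifferent between L and M: p·(-6) + (1−p)·5 = p·6 + (1−p)·0 ⟹ 5 + (-11)p = 0 + 6p ⟹ p = 5/17.
Agent 1 indifferent between U and V: q·5 + (1−q)·(-7) = q·3 + (1−q)·(-5) ⟹ (-7) + 12q = (-5) + 8q ⟹ q = 1/2.

p = 5/17, q = 1/2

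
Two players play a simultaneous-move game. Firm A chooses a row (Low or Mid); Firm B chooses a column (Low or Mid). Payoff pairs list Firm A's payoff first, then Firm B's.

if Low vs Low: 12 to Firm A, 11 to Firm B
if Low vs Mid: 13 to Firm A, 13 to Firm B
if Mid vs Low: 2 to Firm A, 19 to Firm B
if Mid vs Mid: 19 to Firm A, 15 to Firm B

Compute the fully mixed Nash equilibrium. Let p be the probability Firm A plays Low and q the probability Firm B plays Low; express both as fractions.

In a mixed NE each player is indifferent between their pure strategies, so the opponent's mix sets the indifference.
Firm B indifferent between Low and Mid: p·11 + (1−p)·19 = p·13 + (1−p)·15 ⟹ 19 + (-8)p = 15 + (-2)p ⟹ p = 2/3.
Firm A indifferent between Low and Mid: q·12 + (1−q)·13 = q·2 + (1−q)·19 ⟹ 13 + (-1)q = 19 + (-17)q ⟹ q = 3/8.

p = 2/3, q = 3/8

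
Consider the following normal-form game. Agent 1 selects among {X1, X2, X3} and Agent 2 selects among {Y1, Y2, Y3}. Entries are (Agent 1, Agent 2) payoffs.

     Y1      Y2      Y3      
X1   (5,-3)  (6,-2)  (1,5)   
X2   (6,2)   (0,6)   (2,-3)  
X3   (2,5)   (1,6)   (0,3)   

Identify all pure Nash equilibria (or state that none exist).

None

Find each player's best response to every opponent strategy; NE are the intersections.
Agent 1's best responses — vs Y1: X2 (payoff 6); vs Y2: X1 (payoff 6); vs Y3: X2 (payoff 2).
Agent 2's best responses — vs X1: Y3 (payoff 5); vs X2: Y2 (payoff 6); vs X3: Y2 (payoff 6).
No cell has both players best-responding. For instance, Agent 1's best reply to Y3 is X2, but against X2 Agent 2 prefers Y2 over Y3.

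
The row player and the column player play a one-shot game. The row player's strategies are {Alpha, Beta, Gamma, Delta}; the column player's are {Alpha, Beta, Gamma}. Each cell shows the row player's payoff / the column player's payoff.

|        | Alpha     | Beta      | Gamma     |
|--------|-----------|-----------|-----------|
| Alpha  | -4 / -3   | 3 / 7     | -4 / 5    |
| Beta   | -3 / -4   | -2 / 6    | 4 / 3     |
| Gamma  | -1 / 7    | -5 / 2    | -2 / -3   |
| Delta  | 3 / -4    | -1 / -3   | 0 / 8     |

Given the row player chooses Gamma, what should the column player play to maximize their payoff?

With the row player fixed at Gamma, the column player's payoffs are: Alpha → 7, Beta → 2, Gamma → -3.
The maximum is 7, achieved by Alpha.

Alpha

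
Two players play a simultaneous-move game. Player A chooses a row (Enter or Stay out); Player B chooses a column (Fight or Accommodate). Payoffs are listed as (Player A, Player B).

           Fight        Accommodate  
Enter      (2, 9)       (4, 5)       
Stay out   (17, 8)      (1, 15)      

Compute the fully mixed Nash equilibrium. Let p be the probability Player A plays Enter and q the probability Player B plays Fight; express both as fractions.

p = 7/11, q = 1/6

Each player's mixing probability is pinned down by making the *other* player indifferent.
Player B indifferent between Fight and Accommodate: p·9 + (1−p)·8 = p·5 + (1−p)·15 ⟹ 8 + 1p = 15 + (-10)p ⟹ p = 7/11.
Player A indifferent between Enter and Stay out: q·2 + (1−q)·4 = q·17 + (1−q)·1 ⟹ 4 + (-2)q = 1 + 16q ⟹ q = 1/6.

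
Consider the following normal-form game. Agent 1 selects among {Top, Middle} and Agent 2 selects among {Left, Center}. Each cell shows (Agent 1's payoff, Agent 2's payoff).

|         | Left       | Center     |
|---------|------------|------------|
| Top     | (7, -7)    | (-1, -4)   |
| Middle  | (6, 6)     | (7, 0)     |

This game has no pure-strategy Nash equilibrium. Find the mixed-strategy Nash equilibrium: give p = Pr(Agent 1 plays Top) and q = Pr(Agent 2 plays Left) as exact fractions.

p = 2/3, q = 8/9

In a mixed NE each player is indifferent between their pure strategies, so the opponent's mix sets the indifference.
Agent 2 indifferent between Left and Center: p·(-7) + (1−p)·6 = p·(-4) + (1−p)·0 ⟹ 6 + (-13)p = 0 + (-4)p ⟹ p = 2/3.
Agent 1 indifferent between Top and Middle: q·7 + (1−q)·(-1) = q·6 + (1−q)·7 ⟹ (-1) + 8q = 7 + (-1)q ⟹ q = 8/9.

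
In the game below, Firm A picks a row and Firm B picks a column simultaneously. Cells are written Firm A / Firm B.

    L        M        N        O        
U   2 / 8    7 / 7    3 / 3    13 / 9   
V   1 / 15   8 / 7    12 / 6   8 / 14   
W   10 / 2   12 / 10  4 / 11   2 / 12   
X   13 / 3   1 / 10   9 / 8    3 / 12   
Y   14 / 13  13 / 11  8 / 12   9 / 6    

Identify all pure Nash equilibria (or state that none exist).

(U, O) and (Y, L)

Find each player's best response to every opponent strategy; NE are the intersections.
Firm A's best responses — vs L: Y (payoff 14); vs M: Y (payoff 13); vs N: V (payoff 12); vs O: U (payoff 13).
Firm B's best responses — vs U: O (payoff 9); vs V: L (payoff 15); vs W: O (payoff 12); vs X: O (payoff 12); vs Y: L (payoff 13).
Mutual best responses occur at (U, O) and (Y, L); at each, neither player gains by switching.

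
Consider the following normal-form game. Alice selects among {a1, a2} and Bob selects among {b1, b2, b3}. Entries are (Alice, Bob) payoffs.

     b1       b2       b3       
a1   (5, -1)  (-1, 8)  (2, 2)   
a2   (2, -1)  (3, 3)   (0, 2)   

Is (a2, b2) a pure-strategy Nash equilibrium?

Holding Bob at b2: Alice gets 3 from a2, versus -1 from a1. No profitable deviation for Alice.
Holding Alice at a2: Bob gets 3 from b2, versus -1 from b1, 2 from b3. No profitable deviation for Bob either.

Yes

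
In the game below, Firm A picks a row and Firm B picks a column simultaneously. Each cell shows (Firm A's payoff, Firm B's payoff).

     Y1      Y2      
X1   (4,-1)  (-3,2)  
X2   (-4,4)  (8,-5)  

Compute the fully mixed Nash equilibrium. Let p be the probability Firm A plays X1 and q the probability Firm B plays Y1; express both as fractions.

p = 3/4, q = 11/19

In a mixed NE each player is indifferent between their pure strategies, so the opponent's mix sets the indifference.
Firm B indifferent between Y1 and Y2: p·(-1) + (1−p)·4 = p·2 + (1−p)·(-5) ⟹ 4 + (-5)p = (-5) + 7p ⟹ p = 3/4.
Firm A indifferent between X1 and X2: q·4 + (1−q)·(-3) = q·(-4) + (1−q)·8 ⟹ (-3) + 7q = 8 + (-12)q ⟹ q = 11/19.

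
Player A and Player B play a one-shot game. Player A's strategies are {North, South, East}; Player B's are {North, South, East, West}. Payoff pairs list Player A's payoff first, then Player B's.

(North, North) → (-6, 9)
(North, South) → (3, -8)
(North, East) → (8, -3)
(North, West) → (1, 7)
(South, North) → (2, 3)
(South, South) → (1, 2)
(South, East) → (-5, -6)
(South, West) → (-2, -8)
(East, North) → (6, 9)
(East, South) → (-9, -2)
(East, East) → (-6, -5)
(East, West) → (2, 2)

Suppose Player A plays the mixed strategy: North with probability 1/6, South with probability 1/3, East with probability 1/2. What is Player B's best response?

Player B's best reply maximizes expected payoff against the mix.
North: (1/6)·9 + (1/3)·3 + (1/2)·9 = 7
South: (1/6)·(-8) + (1/3)·2 + (1/2)·(-2) = -5/3
East: (1/6)·(-3) + (1/3)·(-6) + (1/2)·(-5) = -5
West: (1/6)·7 + (1/3)·(-8) + (1/2)·2 = -1/2
Highest expected payoff is 7, from North.

North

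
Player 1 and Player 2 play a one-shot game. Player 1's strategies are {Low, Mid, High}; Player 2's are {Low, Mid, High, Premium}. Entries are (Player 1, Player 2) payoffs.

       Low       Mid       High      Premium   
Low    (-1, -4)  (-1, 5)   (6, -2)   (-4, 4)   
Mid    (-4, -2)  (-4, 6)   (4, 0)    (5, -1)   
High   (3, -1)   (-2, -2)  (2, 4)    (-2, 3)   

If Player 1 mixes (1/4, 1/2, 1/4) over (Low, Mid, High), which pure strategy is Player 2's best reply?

Mid

Player 2's best reply maximizes expected payoff against the mix.
Low: (1/4)·(-4) + (1/2)·(-2) + (1/4)·(-1) = -9/4
Mid: (1/4)·5 + (1/2)·6 + (1/4)·(-2) = 15/4
High: (1/4)·(-2) + (1/2)·0 + (1/4)·4 = 1/2
Premium: (1/4)·4 + (1/2)·(-1) + (1/4)·3 = 5/4
Highest expected payoff is 15/4, from Mid.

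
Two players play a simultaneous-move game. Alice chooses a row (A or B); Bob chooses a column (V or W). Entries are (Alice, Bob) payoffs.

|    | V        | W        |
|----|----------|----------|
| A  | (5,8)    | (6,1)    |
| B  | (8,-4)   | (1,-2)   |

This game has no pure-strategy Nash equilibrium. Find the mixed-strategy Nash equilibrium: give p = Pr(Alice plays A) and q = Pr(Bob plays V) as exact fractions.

p = 2/9, q = 5/8

Each player's mixing probability is pinned down by making the *other* player indifferent.
Bob indifferent between V and W: p·8 + (1−p)·(-4) = p·1 + (1−p)·(-2) ⟹ (-4) + 12p = (-2) + 3p ⟹ p = 2/9.
Alice indifferent between A and B: q·5 + (1−q)·6 = q·8 + (1−q)·1 ⟹ 6 + (-1)q = 1 + 7q ⟹ q = 5/8.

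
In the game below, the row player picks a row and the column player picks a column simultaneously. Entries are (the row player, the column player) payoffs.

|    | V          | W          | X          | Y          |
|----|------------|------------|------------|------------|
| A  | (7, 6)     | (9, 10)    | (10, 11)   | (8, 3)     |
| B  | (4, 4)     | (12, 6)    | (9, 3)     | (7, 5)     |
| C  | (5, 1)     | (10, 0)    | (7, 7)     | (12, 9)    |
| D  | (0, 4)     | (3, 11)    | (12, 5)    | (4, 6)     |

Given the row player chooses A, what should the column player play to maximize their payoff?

X

With the row player fixed at A, the column player's payoffs are: V → 6, W → 10, X → 11, Y → 3.
The maximum is 11, achieved by X.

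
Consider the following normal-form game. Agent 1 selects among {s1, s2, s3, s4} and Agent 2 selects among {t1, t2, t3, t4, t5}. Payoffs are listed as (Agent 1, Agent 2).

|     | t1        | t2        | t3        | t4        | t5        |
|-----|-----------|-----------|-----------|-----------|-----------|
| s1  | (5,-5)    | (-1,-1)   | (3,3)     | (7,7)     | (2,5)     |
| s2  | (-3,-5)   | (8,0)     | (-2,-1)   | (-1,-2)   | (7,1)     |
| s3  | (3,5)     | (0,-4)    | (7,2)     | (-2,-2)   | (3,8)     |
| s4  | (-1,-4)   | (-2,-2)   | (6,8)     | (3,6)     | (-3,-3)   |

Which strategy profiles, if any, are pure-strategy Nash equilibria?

A profile is a Nash equilibrium when each player is best-responding to the other.
Agent 1's best responses — vs t1: s1 (payoff 5); vs t2: s2 (payoff 8); vs t3: s3 (payoff 7); vs t4: s1 (payoff 7); vs t5: s2 (payoff 7).
Agent 2's best responses — vs s1: t4 (payoff 7); vs s2: t5 (payoff 1); vs s3: t5 (payoff 8); vs s4: t3 (payoff 8).
Mutual best responses occur at (s1, t4) and (s2, t5); at each, neither player gains by switching.

(s1, t4) and (s2, t5)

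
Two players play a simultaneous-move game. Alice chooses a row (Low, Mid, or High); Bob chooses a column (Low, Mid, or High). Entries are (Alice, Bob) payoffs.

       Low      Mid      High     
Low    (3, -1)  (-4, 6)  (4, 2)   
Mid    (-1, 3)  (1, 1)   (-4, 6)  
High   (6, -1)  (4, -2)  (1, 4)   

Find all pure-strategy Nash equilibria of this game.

None

Check mutual best responses: a cell is a NE iff neither player can gain by unilaterally deviating.
Alice's best responses — vs Low: High (payoff 6); vs Mid: High (payoff 4); vs High: Low (payoff 4).
Bob's best responses — vs Low: Mid (payoff 6); vs Mid: High (payoff 6); vs High: High (payoff 4).
No cell has both players best-responding. For instance, Alice's best reply to Low is High, but against High Bob prefers High over Low.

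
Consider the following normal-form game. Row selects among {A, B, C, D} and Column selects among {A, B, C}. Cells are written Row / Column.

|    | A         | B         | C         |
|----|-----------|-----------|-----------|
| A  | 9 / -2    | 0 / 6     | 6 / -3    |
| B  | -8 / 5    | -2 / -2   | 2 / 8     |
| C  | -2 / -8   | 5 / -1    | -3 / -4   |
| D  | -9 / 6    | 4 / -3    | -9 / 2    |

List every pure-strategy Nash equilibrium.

Find each player's best response to every opponent strategy; NE are the intersections.
Row's best responses — vs A: A (payoff 9); vs B: C (payoff 5); vs C: A (payoff 6).
Column's best responses — vs A: B (payoff 6); vs B: C (payoff 8); vs C: B (payoff -1); vs D: A (payoff 6).
The only mutual best response is (C, B); neither player gains by switching there.

(C, B)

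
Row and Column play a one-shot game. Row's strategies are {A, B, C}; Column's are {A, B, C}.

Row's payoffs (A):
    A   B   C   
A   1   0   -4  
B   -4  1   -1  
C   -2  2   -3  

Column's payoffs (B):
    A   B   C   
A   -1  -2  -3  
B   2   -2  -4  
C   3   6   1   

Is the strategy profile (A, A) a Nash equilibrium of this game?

Holding Column at A: Row gets 1 from A, versus -4 from B, -2 from C. No profitable deviation for Row.
Holding Row at A: Column gets -1 from A, versus -2 from B, -3 from C. No profitable deviation for Column either.

Yes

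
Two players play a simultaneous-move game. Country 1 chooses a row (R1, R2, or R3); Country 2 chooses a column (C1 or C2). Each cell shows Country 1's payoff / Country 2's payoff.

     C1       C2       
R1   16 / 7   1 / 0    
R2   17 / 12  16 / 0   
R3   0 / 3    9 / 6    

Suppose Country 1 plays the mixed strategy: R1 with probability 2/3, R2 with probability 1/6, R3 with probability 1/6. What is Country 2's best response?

C1

Compute Country 2's expected payoff from each pure strategy against the given mix.
C1: (2/3)·7 + (1/6)·12 + (1/6)·3 = 43/6
C2: (2/3)·0 + (1/6)·0 + (1/6)·6 = 1
Highest expected payoff is 43/6, from C1.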